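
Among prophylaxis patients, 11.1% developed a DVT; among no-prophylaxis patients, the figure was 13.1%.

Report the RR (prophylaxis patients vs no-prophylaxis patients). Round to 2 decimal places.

RR = 0.1110 / 0.1310 = 0.85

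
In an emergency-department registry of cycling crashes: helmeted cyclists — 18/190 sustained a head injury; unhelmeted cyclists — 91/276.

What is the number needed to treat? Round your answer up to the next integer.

risk, helmeted cyclists = 18/190 = 0.094737
risk, unhelmeted cyclists = 91/276 = 0.329710
absolute risk difference = 0.234973
1 / 0.234973 = 4.256 → round up → 5

NNT = 5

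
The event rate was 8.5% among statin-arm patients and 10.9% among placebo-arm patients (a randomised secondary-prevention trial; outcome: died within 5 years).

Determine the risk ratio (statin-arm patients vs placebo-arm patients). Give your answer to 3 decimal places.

RR = 0.0850 / 0.1090 = 0.780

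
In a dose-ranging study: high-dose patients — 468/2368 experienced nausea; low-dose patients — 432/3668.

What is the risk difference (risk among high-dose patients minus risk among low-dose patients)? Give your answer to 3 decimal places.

risk, high-dose patients = 468/2368 = 0.1976
risk, low-dose patients = 432/3668 = 0.1178
risk difference = 0.1976 − 0.1178 = 0.080

0.080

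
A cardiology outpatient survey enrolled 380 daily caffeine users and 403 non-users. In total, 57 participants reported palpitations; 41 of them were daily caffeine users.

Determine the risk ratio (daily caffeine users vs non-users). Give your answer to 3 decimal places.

RR = 2.718

daily caffeine users without the outcome: 380 − 41 = 339
non-users with the outcome: 57 − 41 = 16
non-users without the outcome: 403 − 16 = 387
risk, daily caffeine users = 41/380 = 0.10789
risk, non-users = 16/403 = 0.03970
RR = 0.10789 / 0.03970 = 2.718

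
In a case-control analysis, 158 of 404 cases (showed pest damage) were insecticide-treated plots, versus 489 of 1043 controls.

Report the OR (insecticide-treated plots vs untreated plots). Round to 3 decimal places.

OR = (158 × 554) / (489 × 246) = 87532/120294 ≈ 0.728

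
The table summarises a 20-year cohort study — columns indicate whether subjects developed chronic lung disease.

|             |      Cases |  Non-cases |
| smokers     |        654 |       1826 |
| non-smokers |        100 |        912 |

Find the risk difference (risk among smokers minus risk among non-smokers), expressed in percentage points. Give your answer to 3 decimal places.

16.490

risk, smokers = 654/2480 = 0.2637
risk, non-smokers = 100/1012 = 0.0988
risk difference = 0.2637 − 0.0988 = 0.1649 → 16.490 percentage points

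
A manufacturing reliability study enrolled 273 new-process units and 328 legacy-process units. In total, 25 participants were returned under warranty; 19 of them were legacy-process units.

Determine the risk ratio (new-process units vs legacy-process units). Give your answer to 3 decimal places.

RR ≈ 0.379

new-process units with the outcome: 25 − 19 = 6
new-process units without the outcome: 273 − 6 = 267
legacy-process units without the outcome: 328 − 19 = 309
risk, new-process units = 6/273 = 0.02198
risk, legacy-process units = 19/328 = 0.05793
RR = 0.02198 / 0.05793 = 0.379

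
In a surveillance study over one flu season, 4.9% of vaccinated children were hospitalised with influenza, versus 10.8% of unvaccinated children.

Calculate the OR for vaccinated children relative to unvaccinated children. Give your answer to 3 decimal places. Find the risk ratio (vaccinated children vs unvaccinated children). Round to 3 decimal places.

odds, vaccinated children = 0.04900/0.95100 = 0.05152
odds, unvaccinated children = 0.10800/0.89200 = 0.12108
OR = 0.05152 / 0.12108 = 0.426
RR = 0.04900 / 0.10800 = 0.454

OR = 0.426; RR = 0.454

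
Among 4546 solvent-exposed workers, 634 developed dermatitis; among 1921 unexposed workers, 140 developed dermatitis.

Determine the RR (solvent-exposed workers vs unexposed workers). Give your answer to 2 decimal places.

RR ≈ 1.91

risk, solvent-exposed workers = 634/4546 = 0.1395
risk, unexposed workers = 140/1921 = 0.0729
RR = 0.1395 / 0.0729 = 1.91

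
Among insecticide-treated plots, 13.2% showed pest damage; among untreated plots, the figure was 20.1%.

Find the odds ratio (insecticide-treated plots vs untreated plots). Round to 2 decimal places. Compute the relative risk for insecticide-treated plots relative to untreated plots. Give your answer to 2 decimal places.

OR = 0.60; RR = 0.66

odds, insecticide-treated plots = 0.1320/0.8680 = 0.1521
odds, untreated plots = 0.2010/0.7990 = 0.2516
OR = 0.1521 / 0.2516 = 0.60
RR = 0.1320 / 0.2010 = 0.66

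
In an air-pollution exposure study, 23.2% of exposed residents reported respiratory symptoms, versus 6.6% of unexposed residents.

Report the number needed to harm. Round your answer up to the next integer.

7

absolute risk difference = 0.166000
1 / 0.166000 = 6.024 → round up → 7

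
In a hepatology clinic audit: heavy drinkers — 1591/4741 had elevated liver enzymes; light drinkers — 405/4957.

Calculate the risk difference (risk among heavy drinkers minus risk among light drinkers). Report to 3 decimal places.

risk, heavy drinkers = 1591/4741 = 0.3356
risk, light drinkers = 405/4957 = 0.0817
risk difference = 0.3356 − 0.0817 = 0.254

0.254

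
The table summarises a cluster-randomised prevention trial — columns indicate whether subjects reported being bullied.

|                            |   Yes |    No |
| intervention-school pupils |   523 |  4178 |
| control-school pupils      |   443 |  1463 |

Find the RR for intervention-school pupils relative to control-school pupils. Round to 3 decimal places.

0.479

risk, intervention-school pupils = 523/4701 = 0.1113
risk, control-school pupils = 443/1906 = 0.2324
RR = 0.1113 / 0.2324 = 0.479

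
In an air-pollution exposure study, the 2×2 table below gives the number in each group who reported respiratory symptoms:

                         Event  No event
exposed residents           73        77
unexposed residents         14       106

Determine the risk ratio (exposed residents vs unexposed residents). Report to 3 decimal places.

RR = 4.171

risk, exposed residents = 73/150 = 0.4867
risk, unexposed residents = 14/120 = 0.1167
RR = 0.4867 / 0.1167 = 4.171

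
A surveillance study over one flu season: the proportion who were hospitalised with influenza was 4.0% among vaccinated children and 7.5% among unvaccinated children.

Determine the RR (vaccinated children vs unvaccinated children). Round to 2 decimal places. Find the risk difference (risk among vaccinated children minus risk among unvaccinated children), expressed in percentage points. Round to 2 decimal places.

RR = 0.53; RD = -3.50

RR = 0.04000 / 0.07500 = 0.53
risk difference = 0.04000 − 0.07500 = -0.03500 → -3.50 percentage points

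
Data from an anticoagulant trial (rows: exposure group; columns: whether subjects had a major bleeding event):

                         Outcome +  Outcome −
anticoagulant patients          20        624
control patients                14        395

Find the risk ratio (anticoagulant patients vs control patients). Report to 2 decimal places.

risk, anticoagulant patients = 20/644 = 0.03106
risk, control patients = 14/409 = 0.03423
RR = 0.03106 / 0.03423 = 0.91

0.91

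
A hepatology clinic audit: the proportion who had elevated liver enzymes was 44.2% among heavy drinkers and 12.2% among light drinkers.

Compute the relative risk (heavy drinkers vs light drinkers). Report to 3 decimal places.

RR = 0.4420 / 0.1220 = 3.623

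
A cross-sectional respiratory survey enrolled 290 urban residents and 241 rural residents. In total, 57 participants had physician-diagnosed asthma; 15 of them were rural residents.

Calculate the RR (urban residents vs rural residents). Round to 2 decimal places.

RR = 2.33

urban residents with the outcome: 57 − 15 = 42
urban residents without the outcome: 290 − 42 = 248
rural residents without the outcome: 241 − 15 = 226
risk, urban residents = 42/290 = 0.1448
risk, rural residents = 15/241 = 0.0622
RR = 0.1448 / 0.0622 = 2.33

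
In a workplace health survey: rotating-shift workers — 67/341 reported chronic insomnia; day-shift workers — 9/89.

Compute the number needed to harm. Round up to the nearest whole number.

risk, rotating-shift workers = 67/341 = 0.196481
risk, day-shift workers = 9/89 = 0.101124
absolute risk difference = 0.095357
1 / 0.095357 = 10.487 → round up → 11

11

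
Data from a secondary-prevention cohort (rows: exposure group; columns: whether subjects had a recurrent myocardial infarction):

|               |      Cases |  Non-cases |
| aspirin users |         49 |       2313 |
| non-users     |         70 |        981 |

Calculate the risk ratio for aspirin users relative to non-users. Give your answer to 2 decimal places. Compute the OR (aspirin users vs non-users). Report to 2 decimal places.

RR = 0.31; OR = 0.30

risk, aspirin users = 49/2362 = 0.02075
risk, non-users = 70/1051 = 0.06660
RR = 0.02075 / 0.06660 = 0.31
OR = (49 × 981) / (2313 × 70) = 48069/161910 ≈ 0.30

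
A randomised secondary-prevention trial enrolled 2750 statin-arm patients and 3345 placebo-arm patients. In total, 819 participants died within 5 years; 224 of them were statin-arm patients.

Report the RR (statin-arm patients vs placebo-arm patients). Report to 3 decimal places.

statin-arm patients without the outcome: 2750 − 224 = 2526
placebo-arm patients with the outcome: 819 − 224 = 595
placebo-arm patients without the outcome: 3345 − 595 = 2750
risk, statin-arm patients = 224/2750 = 0.0815
risk, placebo-arm patients = 595/3345 = 0.1779
RR = 0.0815 / 0.1779 = 0.458

RR = 0.458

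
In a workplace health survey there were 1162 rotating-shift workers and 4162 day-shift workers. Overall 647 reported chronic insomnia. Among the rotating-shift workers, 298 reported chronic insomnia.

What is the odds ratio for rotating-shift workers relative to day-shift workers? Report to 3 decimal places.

3.768

rotating-shift workers without the outcome: 1162 − 298 = 864
day-shift workers with the outcome: 647 − 298 = 349
day-shift workers without the outcome: 4162 − 349 = 3813
OR = (298 × 3813) / (864 × 349) = 1136274/301536 ≈ 3.768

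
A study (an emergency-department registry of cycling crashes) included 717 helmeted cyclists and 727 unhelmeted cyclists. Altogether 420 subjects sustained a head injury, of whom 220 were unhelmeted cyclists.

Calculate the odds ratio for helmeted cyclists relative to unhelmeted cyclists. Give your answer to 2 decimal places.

0.89

helmeted cyclists with the outcome: 420 − 220 = 200
helmeted cyclists without the outcome: 717 − 200 = 517
unhelmeted cyclists without the outcome: 727 − 220 = 507
OR = (200 × 507) / (517 × 220) = 101400/113740 ≈ 0.89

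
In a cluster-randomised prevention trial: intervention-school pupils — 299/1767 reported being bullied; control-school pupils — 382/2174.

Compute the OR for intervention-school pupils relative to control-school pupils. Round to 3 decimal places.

OR = 0.955

odds, intervention-school pupils = 299/1468 = 0.2037
odds, control-school pupils = 382/1792 = 0.2132
OR = 0.2037 / 0.2132 = 0.955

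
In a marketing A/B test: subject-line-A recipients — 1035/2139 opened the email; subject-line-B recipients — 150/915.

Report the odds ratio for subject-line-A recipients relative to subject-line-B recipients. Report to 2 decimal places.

OR = (1035 × 765) / (1104 × 150) = 791775/165600 ≈ 4.78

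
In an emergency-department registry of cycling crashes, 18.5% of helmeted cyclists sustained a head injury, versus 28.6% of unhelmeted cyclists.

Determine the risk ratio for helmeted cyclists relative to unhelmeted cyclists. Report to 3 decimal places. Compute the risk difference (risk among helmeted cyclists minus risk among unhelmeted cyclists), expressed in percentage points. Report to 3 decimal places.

RR = 0.647; RD = -10.100

RR = 0.1850 / 0.2860 = 0.647
risk difference = 0.1850 − 0.2860 = -0.1010 → -10.100 percentage points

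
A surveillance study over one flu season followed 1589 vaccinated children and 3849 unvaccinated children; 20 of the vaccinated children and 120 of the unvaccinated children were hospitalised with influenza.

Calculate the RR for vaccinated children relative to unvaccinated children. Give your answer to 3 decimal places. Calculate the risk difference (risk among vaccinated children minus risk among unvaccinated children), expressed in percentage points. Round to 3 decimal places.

risk, vaccinated children = 20/1589 = 0.01259
risk, unvaccinated children = 120/3849 = 0.03118
RR = 0.01259 / 0.03118 = 0.404
risk difference = 0.01259 − 0.03118 = -0.01859 → -1.859 percentage points

RR = 0.404; RD = -1.859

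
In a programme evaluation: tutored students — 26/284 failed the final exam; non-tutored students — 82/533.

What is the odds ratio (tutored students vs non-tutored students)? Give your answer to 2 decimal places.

OR = (26 × 451) / (258 × 82) = 11726/21156 ≈ 0.55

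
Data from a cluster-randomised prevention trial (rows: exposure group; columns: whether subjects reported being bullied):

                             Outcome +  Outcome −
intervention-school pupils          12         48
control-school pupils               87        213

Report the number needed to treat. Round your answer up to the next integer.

NNT = 12

risk, intervention-school pupils = 12/60 = 0.200000
risk, control-school pupils = 87/300 = 0.290000
absolute risk difference = 0.090000
1 / 0.090000 = 11.111 → round up → 12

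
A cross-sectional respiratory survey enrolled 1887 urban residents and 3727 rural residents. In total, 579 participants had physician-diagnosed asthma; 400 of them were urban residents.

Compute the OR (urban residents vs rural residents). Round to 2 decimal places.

urban residents without the outcome: 1887 − 400 = 1487
rural residents with the outcome: 579 − 400 = 179
rural residents without the outcome: 3727 − 179 = 3548
OR = (400 × 3548) / (1487 × 179) = 1419200/266173 ≈ 5.33

OR = 5.33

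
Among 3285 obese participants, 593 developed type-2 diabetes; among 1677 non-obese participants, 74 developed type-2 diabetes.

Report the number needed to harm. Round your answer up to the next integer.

8

risk, obese participants = 593/3285 = 0.180518
risk, non-obese participants = 74/1677 = 0.044126
absolute risk difference = 0.136391
1 / 0.136391 = 7.332 → round up → 8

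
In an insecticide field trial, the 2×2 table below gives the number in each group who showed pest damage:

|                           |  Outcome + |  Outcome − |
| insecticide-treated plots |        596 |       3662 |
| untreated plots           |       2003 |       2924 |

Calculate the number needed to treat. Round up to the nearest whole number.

risk, insecticide-treated plots = 596/4258 = 0.139972
risk, untreated plots = 2003/4927 = 0.406535
absolute risk difference = 0.266564
1 / 0.266564 = 3.751 → round up → 4

4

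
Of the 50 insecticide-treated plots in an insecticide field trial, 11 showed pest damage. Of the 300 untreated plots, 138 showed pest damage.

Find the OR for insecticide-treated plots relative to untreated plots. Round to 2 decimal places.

OR ≈ 0.33

odds, insecticide-treated plots = 11/39 = 0.2821
odds, untreated plots = 138/162 = 0.8519
OR = 0.2821 / 0.8519 = 0.33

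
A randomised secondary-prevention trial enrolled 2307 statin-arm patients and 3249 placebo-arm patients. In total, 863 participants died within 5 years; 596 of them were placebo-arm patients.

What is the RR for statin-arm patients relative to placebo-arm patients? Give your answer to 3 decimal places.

RR ≈ 0.631

statin-arm patients with the outcome: 863 − 596 = 267
statin-arm patients without the outcome: 2307 − 267 = 2040
placebo-arm patients without the outcome: 3249 − 596 = 2653
risk, statin-arm patients = 267/2307 = 0.1157
risk, placebo-arm patients = 596/3249 = 0.1834
RR = 0.1157 / 0.1834 = 0.631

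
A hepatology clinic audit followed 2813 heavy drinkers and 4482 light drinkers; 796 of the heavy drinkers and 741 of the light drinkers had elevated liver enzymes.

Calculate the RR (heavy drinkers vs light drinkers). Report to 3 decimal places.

risk, heavy drinkers = 796/2813 = 0.2830
risk, light drinkers = 741/4482 = 0.1653
RR = 0.2830 / 0.1653 = 1.712

1.712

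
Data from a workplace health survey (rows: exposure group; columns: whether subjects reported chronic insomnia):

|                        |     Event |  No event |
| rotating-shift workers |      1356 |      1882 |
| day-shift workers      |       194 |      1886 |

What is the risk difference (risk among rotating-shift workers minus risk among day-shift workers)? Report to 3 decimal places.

0.326

risk, rotating-shift workers = 1356/3238 = 0.4188
risk, day-shift workers = 194/2080 = 0.0933
risk difference = 0.4188 − 0.0933 = 0.326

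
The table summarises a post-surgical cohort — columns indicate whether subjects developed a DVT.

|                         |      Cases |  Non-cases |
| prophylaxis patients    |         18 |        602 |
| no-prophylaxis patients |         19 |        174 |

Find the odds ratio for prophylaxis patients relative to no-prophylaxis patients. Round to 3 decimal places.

OR = (18 × 174) / (602 × 19) = 3132/11438 ≈ 0.274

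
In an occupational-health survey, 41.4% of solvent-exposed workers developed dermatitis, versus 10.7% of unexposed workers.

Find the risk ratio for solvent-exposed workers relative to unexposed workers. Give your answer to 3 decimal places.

RR = 0.4140 / 0.1070 = 3.869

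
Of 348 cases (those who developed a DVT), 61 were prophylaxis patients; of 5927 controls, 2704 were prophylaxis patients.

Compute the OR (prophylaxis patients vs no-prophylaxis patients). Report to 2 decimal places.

OR = (61 × 3223) / (2704 × 287) = 196603/776048 ≈ 0.25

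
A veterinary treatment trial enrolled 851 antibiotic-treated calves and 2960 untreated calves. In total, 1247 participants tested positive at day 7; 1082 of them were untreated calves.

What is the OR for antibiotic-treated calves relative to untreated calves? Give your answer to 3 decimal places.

OR: 0.417

antibiotic-treated calves with the outcome: 1247 − 1082 = 165
antibiotic-treated calves without the outcome: 851 − 165 = 686
untreated calves without the outcome: 2960 − 1082 = 1878
odds, antibiotic-treated calves = 165/686 = 0.2405
odds, untreated calves = 1082/1878 = 0.5761
OR = 0.2405 / 0.5761 = 0.417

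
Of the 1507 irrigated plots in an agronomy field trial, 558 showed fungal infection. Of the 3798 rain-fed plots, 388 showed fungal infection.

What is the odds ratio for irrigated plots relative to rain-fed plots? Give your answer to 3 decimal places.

OR = (558 × 3410) / (949 × 388) = 1902780/368212 ≈ 5.168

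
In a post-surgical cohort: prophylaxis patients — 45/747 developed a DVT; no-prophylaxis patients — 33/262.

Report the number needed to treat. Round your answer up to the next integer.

risk, prophylaxis patients = 45/747 = 0.060241
risk, no-prophylaxis patients = 33/262 = 0.125954
absolute risk difference = 0.065713
1 / 0.065713 = 15.218 → round up → 16

16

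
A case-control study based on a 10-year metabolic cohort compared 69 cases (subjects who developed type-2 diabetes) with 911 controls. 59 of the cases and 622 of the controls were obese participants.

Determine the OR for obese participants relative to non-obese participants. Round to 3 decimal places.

OR = (59 × 289) / (622 × 10) = 17051/6220 ≈ 2.741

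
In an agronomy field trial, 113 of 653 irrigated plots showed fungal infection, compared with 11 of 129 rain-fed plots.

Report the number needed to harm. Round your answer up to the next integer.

risk, irrigated plots = 113/653 = 0.173047
risk, rain-fed plots = 11/129 = 0.085271
absolute risk difference = 0.087776
1 / 0.087776 = 11.393 → round up → 12

12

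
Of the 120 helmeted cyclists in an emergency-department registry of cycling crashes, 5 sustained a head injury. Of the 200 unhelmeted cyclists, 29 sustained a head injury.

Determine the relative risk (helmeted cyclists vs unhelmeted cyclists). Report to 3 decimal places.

0.287

risk, helmeted cyclists = 5/120 = 0.04167
risk, unhelmeted cyclists = 29/200 = 0.14500
RR = 0.04167 / 0.14500 = 0.287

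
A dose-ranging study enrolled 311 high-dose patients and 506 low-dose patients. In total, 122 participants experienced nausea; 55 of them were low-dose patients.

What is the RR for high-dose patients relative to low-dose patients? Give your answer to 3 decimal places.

1.982

high-dose patients with the outcome: 122 − 55 = 67
high-dose patients without the outcome: 311 − 67 = 244
low-dose patients without the outcome: 506 − 55 = 451
risk, high-dose patients = 67/311 = 0.2154
risk, low-dose patients = 55/506 = 0.1087
RR = 0.2154 / 0.1087 = 1.982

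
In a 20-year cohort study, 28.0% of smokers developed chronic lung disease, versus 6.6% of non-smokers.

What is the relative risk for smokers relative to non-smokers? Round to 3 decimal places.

RR = 0.2800 / 0.0660 = 4.242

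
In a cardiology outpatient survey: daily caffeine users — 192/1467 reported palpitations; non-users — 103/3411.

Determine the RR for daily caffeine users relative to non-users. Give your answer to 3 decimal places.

risk, daily caffeine users = 192/1467 = 0.13088
risk, non-users = 103/3411 = 0.03020
RR = 0.13088 / 0.03020 = 4.334

4.334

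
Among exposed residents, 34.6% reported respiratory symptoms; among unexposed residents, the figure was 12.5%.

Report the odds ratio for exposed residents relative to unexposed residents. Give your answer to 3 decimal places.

odds, exposed residents = 0.3460/0.6540 = 0.5291
odds, unexposed residents = 0.1250/0.8750 = 0.1429
OR = 0.5291 / 0.1429 = 3.703

3.703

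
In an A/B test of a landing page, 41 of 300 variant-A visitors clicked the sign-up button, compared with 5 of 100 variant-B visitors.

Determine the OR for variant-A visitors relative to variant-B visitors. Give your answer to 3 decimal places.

OR = (41 × 95) / (259 × 5) = 3895/1295 ≈ 3.008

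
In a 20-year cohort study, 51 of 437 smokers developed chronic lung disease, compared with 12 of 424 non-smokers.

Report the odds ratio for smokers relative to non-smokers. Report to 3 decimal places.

OR = (51 × 412) / (386 × 12) = 21012/4632 ≈ 4.536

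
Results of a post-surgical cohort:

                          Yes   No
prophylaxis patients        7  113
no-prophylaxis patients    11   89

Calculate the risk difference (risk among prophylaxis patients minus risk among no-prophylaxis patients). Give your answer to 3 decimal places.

risk, prophylaxis patients = 7/120 = 0.0583
risk, no-prophylaxis patients = 11/100 = 0.1100
risk difference = 0.0583 − 0.1100 = -0.052

RD ≈ -0.052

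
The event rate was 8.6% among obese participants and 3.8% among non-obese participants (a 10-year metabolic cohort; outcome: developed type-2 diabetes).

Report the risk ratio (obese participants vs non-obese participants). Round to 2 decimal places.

RR = 0.08600 / 0.03800 = 2.26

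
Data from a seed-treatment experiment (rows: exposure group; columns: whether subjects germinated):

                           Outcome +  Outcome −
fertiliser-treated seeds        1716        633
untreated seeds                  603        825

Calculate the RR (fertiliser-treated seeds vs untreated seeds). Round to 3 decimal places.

1.730

risk, fertiliser-treated seeds = 1716/2349 = 0.7305
risk, untreated seeds = 603/1428 = 0.4223
RR = 0.7305 / 0.4223 = 1.730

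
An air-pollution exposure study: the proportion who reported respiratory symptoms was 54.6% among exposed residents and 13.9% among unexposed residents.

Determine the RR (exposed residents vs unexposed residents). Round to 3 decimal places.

RR = 0.5460 / 0.1390 = 3.928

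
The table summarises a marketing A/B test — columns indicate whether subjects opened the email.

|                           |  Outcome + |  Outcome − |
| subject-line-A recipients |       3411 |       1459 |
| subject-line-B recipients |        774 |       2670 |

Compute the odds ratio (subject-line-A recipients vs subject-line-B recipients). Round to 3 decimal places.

odds, subject-line-A recipients = 3411/1459 = 2.3379
odds, subject-line-B recipients = 774/2670 = 0.2899
OR = 2.3379 / 0.2899 = 8.065

8.065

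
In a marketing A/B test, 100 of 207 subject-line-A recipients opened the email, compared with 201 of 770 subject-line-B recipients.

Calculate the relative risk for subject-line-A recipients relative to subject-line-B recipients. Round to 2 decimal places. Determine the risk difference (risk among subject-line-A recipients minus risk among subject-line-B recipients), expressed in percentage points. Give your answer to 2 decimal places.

RR = 1.85; RD = 22.21

risk, subject-line-A recipients = 100/207 = 0.4831
risk, subject-line-B recipients = 201/770 = 0.2610
RR = 0.4831 / 0.2610 = 1.85
risk difference = 0.4831 − 0.2610 = 0.2221 → 22.21 percentage points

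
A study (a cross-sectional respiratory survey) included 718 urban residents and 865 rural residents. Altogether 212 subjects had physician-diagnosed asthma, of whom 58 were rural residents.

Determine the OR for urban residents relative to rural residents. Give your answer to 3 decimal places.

OR = 3.799

urban residents with the outcome: 212 − 58 = 154
urban residents without the outcome: 718 − 154 = 564
rural residents without the outcome: 865 − 58 = 807
OR = (154 × 807) / (564 × 58) = 124278/32712 ≈ 3.799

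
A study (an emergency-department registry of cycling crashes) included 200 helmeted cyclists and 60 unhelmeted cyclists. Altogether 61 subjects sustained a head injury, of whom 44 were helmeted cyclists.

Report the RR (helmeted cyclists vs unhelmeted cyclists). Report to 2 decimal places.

helmeted cyclists without the outcome: 200 − 44 = 156
unhelmeted cyclists with the outcome: 61 − 44 = 17
unhelmeted cyclists without the outcome: 60 − 17 = 43
risk, helmeted cyclists = 44/200 = 0.2200
risk, unhelmeted cyclists = 17/60 = 0.2833
RR = 0.2200 / 0.2833 = 0.78

0.78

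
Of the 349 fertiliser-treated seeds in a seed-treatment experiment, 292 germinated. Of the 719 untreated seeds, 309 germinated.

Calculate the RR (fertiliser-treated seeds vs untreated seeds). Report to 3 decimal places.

risk, fertiliser-treated seeds = 292/349 = 0.8367
risk, untreated seeds = 309/719 = 0.4298
RR = 0.8367 / 0.4298 = 1.947

RR ≈ 1.947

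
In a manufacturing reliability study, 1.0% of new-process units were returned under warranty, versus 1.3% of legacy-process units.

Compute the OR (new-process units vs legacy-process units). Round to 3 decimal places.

OR ≈ 0.767

odds, new-process units = 0.01000/0.99000 = 0.01010
odds, legacy-process units = 0.01300/0.98700 = 0.01317
OR = 0.01010 / 0.01317 = 0.767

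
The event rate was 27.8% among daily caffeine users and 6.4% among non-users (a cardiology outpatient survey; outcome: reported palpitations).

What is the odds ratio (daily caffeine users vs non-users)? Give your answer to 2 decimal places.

OR ≈ 5.63

odds, daily caffeine users = 0.2780/0.7220 = 0.3850
odds, non-users = 0.0640/0.9360 = 0.0684
OR = 0.3850 / 0.0684 = 5.63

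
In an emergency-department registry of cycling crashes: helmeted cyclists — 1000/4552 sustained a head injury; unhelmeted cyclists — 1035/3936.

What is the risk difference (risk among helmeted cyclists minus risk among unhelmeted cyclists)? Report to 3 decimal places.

-0.043

risk, helmeted cyclists = 1000/4552 = 0.2197
risk, unhelmeted cyclists = 1035/3936 = 0.2630
risk difference = 0.2197 − 0.2630 = -0.043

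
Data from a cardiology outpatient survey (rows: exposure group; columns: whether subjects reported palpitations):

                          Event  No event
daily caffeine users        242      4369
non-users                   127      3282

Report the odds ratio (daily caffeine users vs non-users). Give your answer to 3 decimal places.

odds, daily caffeine users = 242/4369 = 0.05539
odds, non-users = 127/3282 = 0.03870
OR = 0.05539 / 0.03870 = 1.431

1.431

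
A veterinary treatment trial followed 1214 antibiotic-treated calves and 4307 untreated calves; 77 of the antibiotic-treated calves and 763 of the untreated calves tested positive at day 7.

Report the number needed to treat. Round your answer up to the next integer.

9

risk, antibiotic-treated calves = 77/1214 = 0.063427
risk, untreated calves = 763/4307 = 0.177153
absolute risk difference = 0.113727
1 / 0.113727 = 8.793 → round up → 9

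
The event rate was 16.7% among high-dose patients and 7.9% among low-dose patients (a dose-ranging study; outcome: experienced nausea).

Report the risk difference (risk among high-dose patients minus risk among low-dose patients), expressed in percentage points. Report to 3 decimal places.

risk difference = 0.1670 − 0.0790 = 0.0880 → 8.800 percentage points

RD: 8.800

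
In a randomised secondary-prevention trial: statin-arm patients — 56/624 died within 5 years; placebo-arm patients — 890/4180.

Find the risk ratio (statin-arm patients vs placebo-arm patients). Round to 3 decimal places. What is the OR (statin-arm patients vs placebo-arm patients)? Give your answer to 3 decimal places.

RR = 0.421; OR = 0.364

risk, statin-arm patients = 56/624 = 0.0897
risk, placebo-arm patients = 890/4180 = 0.2129
RR = 0.0897 / 0.2129 = 0.421
OR = (56 × 3290) / (568 × 890) = 184240/505520 ≈ 0.364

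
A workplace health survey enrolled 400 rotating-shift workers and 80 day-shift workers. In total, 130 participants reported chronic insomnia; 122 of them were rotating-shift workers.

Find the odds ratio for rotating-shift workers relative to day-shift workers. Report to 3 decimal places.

rotating-shift workers without the outcome: 400 − 122 = 278
day-shift workers with the outcome: 130 − 122 = 8
day-shift workers without the outcome: 80 − 8 = 72
OR = (122 × 72) / (278 × 8) = 8784/2224 ≈ 3.950

3.950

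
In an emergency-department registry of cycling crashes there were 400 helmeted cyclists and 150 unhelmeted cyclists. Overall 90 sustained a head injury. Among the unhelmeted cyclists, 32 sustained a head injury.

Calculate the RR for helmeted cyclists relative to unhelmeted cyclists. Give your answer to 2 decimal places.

helmeted cyclists with the outcome: 90 − 32 = 58
helmeted cyclists without the outcome: 400 − 58 = 342
unhelmeted cyclists without the outcome: 150 − 32 = 118
risk, helmeted cyclists = 58/400 = 0.1450
risk, unhelmeted cyclists = 32/150 = 0.2133
RR = 0.1450 / 0.2133 = 0.68

RR = 0.68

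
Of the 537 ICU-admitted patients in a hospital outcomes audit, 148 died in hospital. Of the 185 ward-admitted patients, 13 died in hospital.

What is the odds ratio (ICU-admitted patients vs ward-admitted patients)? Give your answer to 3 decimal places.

OR = (148 × 172) / (389 × 13) = 25456/5057 ≈ 5.034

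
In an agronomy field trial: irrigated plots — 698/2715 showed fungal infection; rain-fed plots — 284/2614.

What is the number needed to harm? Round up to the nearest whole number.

NNH: 7

risk, irrigated plots = 698/2715 = 0.257090
risk, rain-fed plots = 284/2614 = 0.108646
absolute risk difference = 0.148444
1 / 0.148444 = 6.737 → round up → 7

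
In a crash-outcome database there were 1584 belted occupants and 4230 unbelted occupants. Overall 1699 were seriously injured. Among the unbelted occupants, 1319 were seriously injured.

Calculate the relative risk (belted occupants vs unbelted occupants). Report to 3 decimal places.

belted occupants with the outcome: 1699 − 1319 = 380
belted occupants without the outcome: 1584 − 380 = 1204
unbelted occupants without the outcome: 4230 − 1319 = 2911
risk, belted occupants = 380/1584 = 0.2399
risk, unbelted occupants = 1319/4230 = 0.3118
RR = 0.2399 / 0.3118 = 0.769

0.769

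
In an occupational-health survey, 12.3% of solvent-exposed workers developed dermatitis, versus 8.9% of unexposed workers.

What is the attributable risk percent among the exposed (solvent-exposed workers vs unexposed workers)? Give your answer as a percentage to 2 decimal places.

AR% = (0.1230 − 0.0890) / 0.1230 = 0.2764 → 27.64%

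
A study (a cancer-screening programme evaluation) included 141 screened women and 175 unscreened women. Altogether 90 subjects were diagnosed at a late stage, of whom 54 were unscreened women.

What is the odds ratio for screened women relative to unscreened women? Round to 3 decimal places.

OR = 0.768

screened women with the outcome: 90 − 54 = 36
screened women without the outcome: 141 − 36 = 105
unscreened women without the outcome: 175 − 54 = 121
odds, screened women = 36/105 = 0.3429
odds, unscreened women = 54/121 = 0.4463
OR = 0.3429 / 0.4463 = 0.768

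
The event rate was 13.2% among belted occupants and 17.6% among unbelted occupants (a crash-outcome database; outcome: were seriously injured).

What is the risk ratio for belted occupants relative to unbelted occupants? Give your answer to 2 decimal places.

RR = 0.1320 / 0.1760 = 0.75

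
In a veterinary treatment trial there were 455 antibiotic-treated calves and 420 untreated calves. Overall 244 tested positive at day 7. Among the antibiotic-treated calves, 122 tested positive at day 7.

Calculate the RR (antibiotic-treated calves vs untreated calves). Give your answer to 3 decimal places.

antibiotic-treated calves without the outcome: 455 − 122 = 333
untreated calves with the outcome: 244 − 122 = 122
untreated calves without the outcome: 420 − 122 = 298
risk, antibiotic-treated calves = 122/455 = 0.2681
risk, untreated calves = 122/420 = 0.2905
RR = 0.2681 / 0.2905 = 0.923

RR ≈ 0.923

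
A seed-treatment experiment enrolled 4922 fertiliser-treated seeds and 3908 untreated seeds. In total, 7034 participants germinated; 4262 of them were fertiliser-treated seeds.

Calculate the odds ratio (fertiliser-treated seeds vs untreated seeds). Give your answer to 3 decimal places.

OR = 2.646

fertiliser-treated seeds without the outcome: 4922 − 4262 = 660
untreated seeds with the outcome: 7034 − 4262 = 2772
untreated seeds without the outcome: 3908 − 2772 = 1136
odds, fertiliser-treated seeds = 4262/660 = 6.4576
odds, untreated seeds = 2772/1136 = 2.4401
OR = 6.4576 / 2.4401 = 2.646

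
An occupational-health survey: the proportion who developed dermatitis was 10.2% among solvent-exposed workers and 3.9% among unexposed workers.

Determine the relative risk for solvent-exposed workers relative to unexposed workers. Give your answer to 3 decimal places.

RR = 0.10200 / 0.03900 = 2.615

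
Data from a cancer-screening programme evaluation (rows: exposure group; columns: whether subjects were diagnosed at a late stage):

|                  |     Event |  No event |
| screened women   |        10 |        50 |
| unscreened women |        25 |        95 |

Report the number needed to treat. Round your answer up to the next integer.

NNT ≈ 24

risk, screened women = 10/60 = 0.166667
risk, unscreened women = 25/120 = 0.208333
absolute risk difference = 0.041667
1 / 0.041667 = 24.000 → round up → 24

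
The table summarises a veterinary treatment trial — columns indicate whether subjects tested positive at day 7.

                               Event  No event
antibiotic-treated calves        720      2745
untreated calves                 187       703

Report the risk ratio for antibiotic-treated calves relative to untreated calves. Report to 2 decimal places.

0.99

risk, antibiotic-treated calves = 720/3465 = 0.2078
risk, untreated calves = 187/890 = 0.2101
RR = 0.2078 / 0.2101 = 0.99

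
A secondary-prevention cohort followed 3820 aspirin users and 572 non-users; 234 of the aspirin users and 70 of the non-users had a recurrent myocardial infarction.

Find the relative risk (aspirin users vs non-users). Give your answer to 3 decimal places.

risk, aspirin users = 234/3820 = 0.0613
risk, non-users = 70/572 = 0.1224
RR = 0.0613 / 0.1224 = 0.501

0.501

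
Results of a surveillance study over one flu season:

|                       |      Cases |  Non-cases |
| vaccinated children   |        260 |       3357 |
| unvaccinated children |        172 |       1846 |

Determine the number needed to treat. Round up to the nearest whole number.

NNT: 75

risk, vaccinated children = 260/3617 = 0.071883
risk, unvaccinated children = 172/2018 = 0.085233
absolute risk difference = 0.013350
1 / 0.013350 = 74.906 → round up → 75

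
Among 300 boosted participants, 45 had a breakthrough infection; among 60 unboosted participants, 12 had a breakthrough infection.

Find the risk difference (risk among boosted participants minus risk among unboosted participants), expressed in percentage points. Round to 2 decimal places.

RD: -5.00

risk, boosted participants = 45/300 = 0.1500
risk, unboosted participants = 12/60 = 0.2000
risk difference = 0.1500 − 0.2000 = -0.0500 → -5.00 percentage points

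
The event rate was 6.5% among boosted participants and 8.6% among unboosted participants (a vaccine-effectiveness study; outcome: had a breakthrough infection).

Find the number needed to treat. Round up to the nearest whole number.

absolute risk difference = 0.021000
1 / 0.021000 = 47.619 → round up → 48

48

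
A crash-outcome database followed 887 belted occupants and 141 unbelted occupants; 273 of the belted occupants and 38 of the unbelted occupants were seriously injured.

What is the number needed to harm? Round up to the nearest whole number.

risk, belted occupants = 273/887 = 0.307779
risk, unbelted occupants = 38/141 = 0.269504
absolute risk difference = 0.038275
1 / 0.038275 = 26.127 → round up → 27

27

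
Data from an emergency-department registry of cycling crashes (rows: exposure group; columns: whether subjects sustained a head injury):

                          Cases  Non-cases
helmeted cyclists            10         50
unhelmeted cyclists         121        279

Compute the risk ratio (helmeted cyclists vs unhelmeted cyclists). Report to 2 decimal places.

risk, helmeted cyclists = 10/60 = 0.1667
risk, unhelmeted cyclists = 121/400 = 0.3025
RR = 0.1667 / 0.3025 = 0.55

0.55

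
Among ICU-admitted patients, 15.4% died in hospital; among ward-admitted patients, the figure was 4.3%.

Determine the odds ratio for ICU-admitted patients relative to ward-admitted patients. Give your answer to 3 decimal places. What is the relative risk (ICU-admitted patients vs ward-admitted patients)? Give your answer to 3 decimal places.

odds, ICU-admitted patients = 0.15400/0.84600 = 0.18203
odds, ward-admitted patients = 0.04300/0.95700 = 0.04493
OR = 0.18203 / 0.04493 = 4.051
RR = 0.15400 / 0.04300 = 3.581

OR = 4.051; RR = 3.581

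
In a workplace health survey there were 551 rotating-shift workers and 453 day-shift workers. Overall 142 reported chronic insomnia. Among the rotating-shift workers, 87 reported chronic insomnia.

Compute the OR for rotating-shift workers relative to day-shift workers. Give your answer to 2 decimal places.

1.36

rotating-shift workers without the outcome: 551 − 87 = 464
day-shift workers with the outcome: 142 − 87 = 55
day-shift workers without the outcome: 453 − 55 = 398
OR = (87 × 398) / (464 × 55) = 34626/25520 ≈ 1.36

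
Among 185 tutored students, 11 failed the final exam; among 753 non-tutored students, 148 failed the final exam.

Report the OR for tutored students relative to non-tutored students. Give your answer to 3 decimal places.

odds, tutored students = 11/174 = 0.0632
odds, non-tutored students = 148/605 = 0.2446
OR = 0.0632 / 0.2446 = 0.258

OR ≈ 0.258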